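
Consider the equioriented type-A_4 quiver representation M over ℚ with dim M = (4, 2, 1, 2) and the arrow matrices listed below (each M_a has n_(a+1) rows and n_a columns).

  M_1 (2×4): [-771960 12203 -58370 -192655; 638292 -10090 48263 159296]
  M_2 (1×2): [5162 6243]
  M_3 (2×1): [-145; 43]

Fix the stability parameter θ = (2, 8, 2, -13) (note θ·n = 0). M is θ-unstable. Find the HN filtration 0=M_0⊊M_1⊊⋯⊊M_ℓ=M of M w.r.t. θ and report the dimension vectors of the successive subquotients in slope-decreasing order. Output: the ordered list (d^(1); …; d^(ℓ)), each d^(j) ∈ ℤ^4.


Via rank(M_{q-1}∘⋯∘M_p): M ≅ I[1,1]^2, I[1,2], I[1,4], I[4,4].
μ_θ-semistable layers: μ^(1)=8; μ^(2)=2; μ^(3)=-1/4; μ^(4)=-13

((0, 1, 0, 0); (3, 0, 0, 0); (1, 1, 1, 1); (0, 0, 0, 1))


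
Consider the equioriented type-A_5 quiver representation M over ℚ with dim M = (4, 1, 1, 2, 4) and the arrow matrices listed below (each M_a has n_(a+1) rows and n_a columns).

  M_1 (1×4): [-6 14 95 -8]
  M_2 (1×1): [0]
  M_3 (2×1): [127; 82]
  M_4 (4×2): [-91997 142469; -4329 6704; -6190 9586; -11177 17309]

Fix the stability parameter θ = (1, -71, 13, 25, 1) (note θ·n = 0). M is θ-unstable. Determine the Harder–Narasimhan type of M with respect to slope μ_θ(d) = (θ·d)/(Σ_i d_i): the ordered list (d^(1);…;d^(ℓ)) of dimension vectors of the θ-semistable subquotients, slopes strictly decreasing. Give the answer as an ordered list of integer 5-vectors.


Interval decomposition of M: I[1,1]^3, I[1,2], I[3,5], I[4,5], I[5,5]^2.
HN type (ℓ=3): μ^(1)=13; μ^(2)=1; μ^(3)=-35

((0, 0, 1, 2, 2); (3, 0, 0, 0, 2); (1, 1, 0, 0, 0))


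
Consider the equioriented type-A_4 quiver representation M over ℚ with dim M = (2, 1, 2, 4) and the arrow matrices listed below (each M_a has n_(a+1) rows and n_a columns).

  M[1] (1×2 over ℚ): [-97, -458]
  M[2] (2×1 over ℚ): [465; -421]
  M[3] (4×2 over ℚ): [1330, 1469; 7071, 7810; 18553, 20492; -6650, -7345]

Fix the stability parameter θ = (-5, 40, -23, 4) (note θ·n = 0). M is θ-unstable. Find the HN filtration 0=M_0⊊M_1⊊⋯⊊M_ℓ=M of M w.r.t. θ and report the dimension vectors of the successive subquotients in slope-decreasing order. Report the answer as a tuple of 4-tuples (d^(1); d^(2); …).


Interval decomposition of M: I[1,1], I[1,4], I[3,4], I[4,4]^2.
HN type (ℓ=4): μ^(1)=7; μ^(2)=4; μ^(3)=-5; μ^(4)=-23

((0, 1, 1, 1); (0, 0, 0, 3); (2, 0, 0, 0); (0, 0, 1, 0))


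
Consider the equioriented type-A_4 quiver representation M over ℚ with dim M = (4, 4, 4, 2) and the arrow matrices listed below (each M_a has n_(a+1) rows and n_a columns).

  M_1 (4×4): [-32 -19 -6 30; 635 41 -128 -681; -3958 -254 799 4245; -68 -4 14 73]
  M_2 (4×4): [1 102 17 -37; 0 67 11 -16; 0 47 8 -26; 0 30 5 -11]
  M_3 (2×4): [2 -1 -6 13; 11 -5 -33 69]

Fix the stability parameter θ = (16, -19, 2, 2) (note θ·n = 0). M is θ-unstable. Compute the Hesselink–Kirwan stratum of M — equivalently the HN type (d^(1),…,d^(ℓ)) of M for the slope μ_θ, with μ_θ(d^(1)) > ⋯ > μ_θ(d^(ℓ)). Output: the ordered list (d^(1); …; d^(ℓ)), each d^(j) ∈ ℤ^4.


Interval decomposition of M: I[1,3]^2, I[1,4]^2.
HN type (ℓ=2): μ^(1)=2; μ^(2)=-3/2

((0, 0, 4, 2); (4, 4, 0, 0))


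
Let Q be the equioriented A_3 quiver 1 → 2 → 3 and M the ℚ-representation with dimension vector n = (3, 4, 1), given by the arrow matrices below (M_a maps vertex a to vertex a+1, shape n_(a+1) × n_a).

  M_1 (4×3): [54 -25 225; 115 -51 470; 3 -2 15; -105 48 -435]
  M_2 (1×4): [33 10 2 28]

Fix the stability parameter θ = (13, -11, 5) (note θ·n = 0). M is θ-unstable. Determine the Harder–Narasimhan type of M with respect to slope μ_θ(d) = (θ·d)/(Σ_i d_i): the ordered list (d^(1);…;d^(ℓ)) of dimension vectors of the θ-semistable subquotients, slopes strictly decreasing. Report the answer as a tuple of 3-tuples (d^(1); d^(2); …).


Interval decomposition of M: I[1,1], I[1,2], I[1,3], I[2,2]^2.
HN type (ℓ=4): μ^(1)=13; μ^(2)=5; μ^(3)=1; μ^(4)=-11

((1, 0, 0); (0, 0, 1); (2, 2, 0); (0, 2, 0))


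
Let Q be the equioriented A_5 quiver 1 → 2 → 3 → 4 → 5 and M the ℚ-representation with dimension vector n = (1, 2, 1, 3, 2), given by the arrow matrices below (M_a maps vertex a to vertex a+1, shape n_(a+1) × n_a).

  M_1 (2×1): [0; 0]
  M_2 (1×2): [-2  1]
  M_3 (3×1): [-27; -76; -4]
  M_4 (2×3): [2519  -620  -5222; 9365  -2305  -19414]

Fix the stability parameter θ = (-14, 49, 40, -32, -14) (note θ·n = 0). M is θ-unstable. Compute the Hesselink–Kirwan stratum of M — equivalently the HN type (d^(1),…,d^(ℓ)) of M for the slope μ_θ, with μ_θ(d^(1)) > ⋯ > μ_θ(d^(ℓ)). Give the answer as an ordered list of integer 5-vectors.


Via rank(M_{q-1}∘⋯∘M_p): M ≅ I[1,1], I[2,2], I[2,5], I[4,4], I[4,5].
μ_θ-semistable layers: μ^(1)=49; μ^(2)=43/4; μ^(3)=-14; μ^(4)=-32

((0, 1, 0, 0, 0); (0, 1, 1, 1, 1); (1, 0, 0, 0, 1); (0, 0, 0, 2, 0))


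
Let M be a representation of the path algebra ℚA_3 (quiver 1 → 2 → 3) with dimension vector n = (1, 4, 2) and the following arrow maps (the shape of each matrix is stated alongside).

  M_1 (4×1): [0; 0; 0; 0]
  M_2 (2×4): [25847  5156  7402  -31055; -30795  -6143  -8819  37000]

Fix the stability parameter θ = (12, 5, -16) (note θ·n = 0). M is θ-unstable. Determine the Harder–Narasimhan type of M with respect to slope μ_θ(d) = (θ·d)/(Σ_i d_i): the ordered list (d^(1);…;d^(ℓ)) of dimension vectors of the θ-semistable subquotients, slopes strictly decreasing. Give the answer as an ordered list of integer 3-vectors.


Barcode: M ≅ I[1,1], I[2,2]^2, I[2,3]^2. HN layers by μ_θ (3 steps, strictly decreasing):
  μ^(1)=12; μ^(2)=5; μ^(3)=-11/2

((1, 0, 0); (0, 2, 0); (0, 2, 2))


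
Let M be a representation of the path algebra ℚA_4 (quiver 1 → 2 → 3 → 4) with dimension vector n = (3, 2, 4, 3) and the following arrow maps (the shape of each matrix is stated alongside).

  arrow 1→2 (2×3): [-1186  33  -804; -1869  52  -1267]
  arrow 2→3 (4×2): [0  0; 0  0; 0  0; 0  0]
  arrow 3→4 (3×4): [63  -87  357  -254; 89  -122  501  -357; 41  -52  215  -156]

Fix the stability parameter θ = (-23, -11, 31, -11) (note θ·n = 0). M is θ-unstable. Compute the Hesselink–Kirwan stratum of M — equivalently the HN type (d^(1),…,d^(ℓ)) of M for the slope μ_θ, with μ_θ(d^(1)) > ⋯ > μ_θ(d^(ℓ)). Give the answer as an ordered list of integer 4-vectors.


Interval decomposition of M: I[1,1], I[1,2]^2, I[3,3], I[3,4]^3.
HN type (ℓ=4): μ^(1)=31; μ^(2)=10; μ^(3)=-11; μ^(4)=-23

((0, 0, 1, 0); (0, 0, 3, 3); (0, 2, 0, 0); (3, 0, 0, 0))


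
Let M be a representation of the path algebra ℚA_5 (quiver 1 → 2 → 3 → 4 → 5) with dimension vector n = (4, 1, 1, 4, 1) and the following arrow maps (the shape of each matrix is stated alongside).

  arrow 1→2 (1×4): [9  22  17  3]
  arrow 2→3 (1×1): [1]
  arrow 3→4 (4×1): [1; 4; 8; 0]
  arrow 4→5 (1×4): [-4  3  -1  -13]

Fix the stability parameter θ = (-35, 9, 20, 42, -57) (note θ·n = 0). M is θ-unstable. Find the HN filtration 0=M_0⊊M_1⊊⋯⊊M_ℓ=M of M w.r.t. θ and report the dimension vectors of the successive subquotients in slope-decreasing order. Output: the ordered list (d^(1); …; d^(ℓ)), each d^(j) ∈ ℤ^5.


Interval decomposition of M: I[1,1]^3, I[1,4], I[4,4]^2, I[4,5].
HN type (ℓ=5): μ^(1)=42; μ^(2)=20; μ^(3)=9; μ^(4)=-15/2; μ^(5)=-35

((0, 0, 0, 3, 0); (0, 0, 1, 0, 0); (0, 1, 0, 0, 0); (0, 0, 0, 1, 1); (4, 0, 0, 0, 0))


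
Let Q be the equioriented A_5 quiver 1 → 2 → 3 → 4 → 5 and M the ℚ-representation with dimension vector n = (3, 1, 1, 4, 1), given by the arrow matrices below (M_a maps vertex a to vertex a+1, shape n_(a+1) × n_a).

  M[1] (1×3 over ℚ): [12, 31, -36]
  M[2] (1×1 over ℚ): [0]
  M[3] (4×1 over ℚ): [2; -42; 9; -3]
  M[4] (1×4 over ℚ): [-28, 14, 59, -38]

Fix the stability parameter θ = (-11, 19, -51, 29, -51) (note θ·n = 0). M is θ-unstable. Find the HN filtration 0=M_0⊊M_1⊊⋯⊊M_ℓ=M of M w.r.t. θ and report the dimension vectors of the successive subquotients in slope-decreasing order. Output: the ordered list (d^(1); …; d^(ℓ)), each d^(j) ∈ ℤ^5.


Interval decomposition of M: I[1,1]^2, I[1,2], I[3,5], I[4,4]^3.
HN type (ℓ=4): μ^(1)=29; μ^(2)=19; μ^(3)=-11; μ^(4)=-51

((0, 0, 0, 3, 0); (0, 1, 0, 0, 0); (3, 0, 0, 1, 1); (0, 0, 1, 0, 0))


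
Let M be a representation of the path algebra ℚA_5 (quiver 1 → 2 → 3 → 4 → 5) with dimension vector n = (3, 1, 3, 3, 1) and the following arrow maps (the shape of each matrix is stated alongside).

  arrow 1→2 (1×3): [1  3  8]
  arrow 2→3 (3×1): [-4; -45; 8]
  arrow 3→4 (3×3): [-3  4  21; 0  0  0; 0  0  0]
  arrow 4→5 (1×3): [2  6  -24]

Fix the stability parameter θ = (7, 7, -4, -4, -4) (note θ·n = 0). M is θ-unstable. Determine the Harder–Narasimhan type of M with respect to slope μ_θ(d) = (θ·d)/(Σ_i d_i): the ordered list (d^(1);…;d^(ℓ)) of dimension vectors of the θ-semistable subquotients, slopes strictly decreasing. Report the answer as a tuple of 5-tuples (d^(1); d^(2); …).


Interval decomposition of M: I[1,1]^2, I[1,3], I[3,3], I[3,5], I[4,4]^2.
HN type (ℓ=3): μ^(1)=7; μ^(2)=10/3; μ^(3)=-4

((2, 0, 0, 0, 0); (1, 1, 1, 0, 0); (0, 0, 2, 3, 1))


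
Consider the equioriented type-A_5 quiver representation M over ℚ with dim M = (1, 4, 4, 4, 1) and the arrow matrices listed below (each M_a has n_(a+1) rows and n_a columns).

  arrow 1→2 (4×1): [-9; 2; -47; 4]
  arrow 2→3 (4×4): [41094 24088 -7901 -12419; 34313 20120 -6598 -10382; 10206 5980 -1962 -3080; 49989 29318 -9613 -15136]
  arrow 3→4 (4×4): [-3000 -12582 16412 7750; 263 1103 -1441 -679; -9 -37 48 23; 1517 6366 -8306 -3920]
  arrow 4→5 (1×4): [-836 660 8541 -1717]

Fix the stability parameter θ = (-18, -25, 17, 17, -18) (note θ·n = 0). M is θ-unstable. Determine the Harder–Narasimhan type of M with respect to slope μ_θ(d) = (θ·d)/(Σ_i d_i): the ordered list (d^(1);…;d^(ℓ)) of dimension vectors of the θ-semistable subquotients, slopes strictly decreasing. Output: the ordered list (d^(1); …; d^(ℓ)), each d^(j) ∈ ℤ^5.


Barcode: M ≅ I[1,5], I[2,2], I[2,3], I[2,4], I[3,4], I[4,4]. HN layers by μ_θ (4 steps, strictly decreasing):
  μ^(1)=17; μ^(2)=16/3; μ^(3)=-43/2; μ^(4)=-25

((0, 0, 3, 3, 0); (0, 0, 1, 1, 1); (1, 1, 0, 0, 0); (0, 3, 0, 0, 0))


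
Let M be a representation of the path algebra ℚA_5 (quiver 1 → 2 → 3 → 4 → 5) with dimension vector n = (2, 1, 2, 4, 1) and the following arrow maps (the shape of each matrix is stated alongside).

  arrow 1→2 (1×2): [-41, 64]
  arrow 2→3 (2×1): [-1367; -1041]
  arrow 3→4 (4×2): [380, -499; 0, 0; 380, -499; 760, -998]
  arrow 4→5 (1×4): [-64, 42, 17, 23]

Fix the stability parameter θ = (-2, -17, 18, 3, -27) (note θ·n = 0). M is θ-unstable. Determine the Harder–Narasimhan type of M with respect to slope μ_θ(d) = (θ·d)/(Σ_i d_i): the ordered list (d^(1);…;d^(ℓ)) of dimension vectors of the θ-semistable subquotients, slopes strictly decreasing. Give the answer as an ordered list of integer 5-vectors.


Barcode: M ≅ I[1,1], I[1,5], I[3,3], I[4,4]^3. HN layers by μ_θ (4 steps, strictly decreasing):
  μ^(1)=18; μ^(2)=3; μ^(3)=-2; μ^(4)=-19/2

((0, 0, 1, 0, 0); (0, 0, 0, 3, 0); (1, 0, 1, 1, 1); (1, 1, 0, 0, 0))


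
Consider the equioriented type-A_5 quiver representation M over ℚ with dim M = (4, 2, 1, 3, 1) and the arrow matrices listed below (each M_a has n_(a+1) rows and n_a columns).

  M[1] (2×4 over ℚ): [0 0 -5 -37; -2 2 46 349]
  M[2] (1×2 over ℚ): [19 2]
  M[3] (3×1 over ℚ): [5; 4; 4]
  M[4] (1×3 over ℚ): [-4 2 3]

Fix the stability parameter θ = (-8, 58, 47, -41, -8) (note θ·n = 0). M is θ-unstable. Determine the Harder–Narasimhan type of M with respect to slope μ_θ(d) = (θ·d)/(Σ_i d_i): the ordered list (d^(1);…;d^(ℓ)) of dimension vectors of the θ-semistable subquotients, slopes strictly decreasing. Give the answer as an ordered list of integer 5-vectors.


Via rank(M_{q-1}∘⋯∘M_p): M ≅ I[1,1]^2, I[1,2], I[1,4], I[4,4], I[4,5].
μ_θ-semistable layers: μ^(1)=58; μ^(2)=64/3; μ^(3)=-8; μ^(4)=-41

((0, 1, 0, 0, 0); (0, 1, 1, 1, 0); (4, 0, 0, 0, 1); (0, 0, 0, 2, 0))


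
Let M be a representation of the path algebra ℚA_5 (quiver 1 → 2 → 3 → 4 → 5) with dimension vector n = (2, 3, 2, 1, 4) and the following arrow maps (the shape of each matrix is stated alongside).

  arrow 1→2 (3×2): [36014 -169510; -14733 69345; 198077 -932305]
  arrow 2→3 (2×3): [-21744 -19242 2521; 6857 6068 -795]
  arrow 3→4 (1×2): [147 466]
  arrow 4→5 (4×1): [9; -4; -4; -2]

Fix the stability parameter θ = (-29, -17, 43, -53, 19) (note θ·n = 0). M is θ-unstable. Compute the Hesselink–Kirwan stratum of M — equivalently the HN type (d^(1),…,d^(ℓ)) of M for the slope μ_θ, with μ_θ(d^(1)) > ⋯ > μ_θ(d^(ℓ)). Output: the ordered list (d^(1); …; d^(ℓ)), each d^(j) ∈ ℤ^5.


Barcode: M ≅ I[1,1], I[1,5], I[2,2], I[2,3], I[5,5]^3. HN layers by μ_θ (5 steps, strictly decreasing):
  μ^(1)=43; μ^(2)=19; μ^(3)=-5; μ^(4)=-17; μ^(5)=-29

((0, 0, 1, 0, 0); (0, 0, 0, 0, 4); (0, 0, 1, 1, 0); (0, 3, 0, 0, 0); (2, 0, 0, 0, 0))


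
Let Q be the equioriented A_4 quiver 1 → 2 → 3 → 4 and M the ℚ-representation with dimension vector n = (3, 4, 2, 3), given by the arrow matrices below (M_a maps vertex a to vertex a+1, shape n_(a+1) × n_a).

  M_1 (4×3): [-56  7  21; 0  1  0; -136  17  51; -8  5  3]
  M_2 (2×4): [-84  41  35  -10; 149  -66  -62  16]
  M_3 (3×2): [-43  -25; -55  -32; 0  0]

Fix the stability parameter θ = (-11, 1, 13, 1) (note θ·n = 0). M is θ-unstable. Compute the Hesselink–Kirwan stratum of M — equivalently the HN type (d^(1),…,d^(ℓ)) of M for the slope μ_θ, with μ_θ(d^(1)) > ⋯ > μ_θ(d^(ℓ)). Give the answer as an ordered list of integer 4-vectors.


Barcode: M ≅ I[1,1], I[1,4]^2, I[2,2]^2, I[4,4]. HN layers by μ_θ (3 steps, strictly decreasing):
  μ^(1)=7; μ^(2)=1; μ^(3)=-11

((0, 0, 2, 2); (0, 4, 0, 1); (3, 0, 0, 0))


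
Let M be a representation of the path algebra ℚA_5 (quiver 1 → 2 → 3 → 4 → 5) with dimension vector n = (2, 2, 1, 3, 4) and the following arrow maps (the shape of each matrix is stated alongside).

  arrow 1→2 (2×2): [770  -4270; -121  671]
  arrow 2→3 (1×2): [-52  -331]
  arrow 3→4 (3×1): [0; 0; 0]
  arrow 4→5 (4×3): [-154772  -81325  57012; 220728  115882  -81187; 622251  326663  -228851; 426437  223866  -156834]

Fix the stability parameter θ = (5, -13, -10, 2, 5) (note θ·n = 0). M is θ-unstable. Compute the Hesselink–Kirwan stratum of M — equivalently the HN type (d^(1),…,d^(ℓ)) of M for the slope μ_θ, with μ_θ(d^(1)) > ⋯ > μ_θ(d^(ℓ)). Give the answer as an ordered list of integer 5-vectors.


Interval decomposition of M: I[1,1], I[1,3], I[2,2], I[4,5]^3, I[5,5].
HN type (ℓ=4): μ^(1)=5; μ^(2)=2; μ^(3)=-6; μ^(4)=-13

((1, 0, 0, 0, 4); (0, 0, 0, 3, 0); (1, 1, 1, 0, 0); (0, 1, 0, 0, 0))


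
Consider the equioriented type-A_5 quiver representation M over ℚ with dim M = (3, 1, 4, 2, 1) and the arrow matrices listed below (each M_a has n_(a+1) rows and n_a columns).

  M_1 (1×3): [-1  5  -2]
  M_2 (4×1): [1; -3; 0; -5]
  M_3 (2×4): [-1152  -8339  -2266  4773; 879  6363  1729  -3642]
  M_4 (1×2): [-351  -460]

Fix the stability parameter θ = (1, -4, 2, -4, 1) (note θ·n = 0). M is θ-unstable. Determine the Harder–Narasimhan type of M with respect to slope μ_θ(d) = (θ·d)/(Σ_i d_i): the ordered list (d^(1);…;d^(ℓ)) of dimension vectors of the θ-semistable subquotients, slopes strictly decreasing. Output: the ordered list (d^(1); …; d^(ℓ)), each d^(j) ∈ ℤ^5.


Via rank(M_{q-1}∘⋯∘M_p): M ≅ I[1,1]^2, I[1,3], I[3,3], I[3,4], I[3,5].
μ_θ-semistable layers: μ^(1)=2; μ^(2)=1; μ^(3)=-1; μ^(4)=-3/2

((0, 0, 2, 0, 0); (2, 0, 0, 0, 1); (0, 0, 2, 2, 0); (1, 1, 0, 0, 0))


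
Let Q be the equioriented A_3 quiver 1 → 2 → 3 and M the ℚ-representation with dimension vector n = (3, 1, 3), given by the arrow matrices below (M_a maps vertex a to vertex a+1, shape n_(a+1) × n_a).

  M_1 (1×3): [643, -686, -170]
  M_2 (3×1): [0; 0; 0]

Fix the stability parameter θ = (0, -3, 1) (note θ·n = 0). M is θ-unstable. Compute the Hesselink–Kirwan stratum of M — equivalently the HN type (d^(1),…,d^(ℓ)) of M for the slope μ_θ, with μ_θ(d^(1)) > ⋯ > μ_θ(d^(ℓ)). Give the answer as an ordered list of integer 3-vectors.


Interval decomposition of M: I[1,1]^2, I[1,2], I[3,3]^3.
HN type (ℓ=3): μ^(1)=1; μ^(2)=0; μ^(3)=-3/2

((0, 0, 3); (2, 0, 0); (1, 1, 0))


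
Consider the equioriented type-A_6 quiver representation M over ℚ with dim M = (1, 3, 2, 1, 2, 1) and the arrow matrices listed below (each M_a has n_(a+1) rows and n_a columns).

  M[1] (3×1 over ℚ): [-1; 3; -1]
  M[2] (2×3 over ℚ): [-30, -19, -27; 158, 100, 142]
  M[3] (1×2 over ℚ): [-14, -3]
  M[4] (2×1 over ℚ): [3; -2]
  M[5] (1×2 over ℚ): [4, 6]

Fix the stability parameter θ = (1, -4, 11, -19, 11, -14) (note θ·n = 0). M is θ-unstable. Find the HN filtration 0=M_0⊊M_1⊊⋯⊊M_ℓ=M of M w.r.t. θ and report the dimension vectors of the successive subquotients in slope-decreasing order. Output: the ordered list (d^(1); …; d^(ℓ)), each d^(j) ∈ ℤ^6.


Via rank(M_{q-1}∘⋯∘M_p): M ≅ I[1,2], I[2,3], I[2,5], I[5,6].
μ_θ-semistable layers: μ^(1)=11; μ^(2)=-3/2; μ^(3)=-4

((0, 0, 1, 0, 1, 0); (1, 1, 0, 0, 1, 1); (0, 2, 1, 1, 0, 0))


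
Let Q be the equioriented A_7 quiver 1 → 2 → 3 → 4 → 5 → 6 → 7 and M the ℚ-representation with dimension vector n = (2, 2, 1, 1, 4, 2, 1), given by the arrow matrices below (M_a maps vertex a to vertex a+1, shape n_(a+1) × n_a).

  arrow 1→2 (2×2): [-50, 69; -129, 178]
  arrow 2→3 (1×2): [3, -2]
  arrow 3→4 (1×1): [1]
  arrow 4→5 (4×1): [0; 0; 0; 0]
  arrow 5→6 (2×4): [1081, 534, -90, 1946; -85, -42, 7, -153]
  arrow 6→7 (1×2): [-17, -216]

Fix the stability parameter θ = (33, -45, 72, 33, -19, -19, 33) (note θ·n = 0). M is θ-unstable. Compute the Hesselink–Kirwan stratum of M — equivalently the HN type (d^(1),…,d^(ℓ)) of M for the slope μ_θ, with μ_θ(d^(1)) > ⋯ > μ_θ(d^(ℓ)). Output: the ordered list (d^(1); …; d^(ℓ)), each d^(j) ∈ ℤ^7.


Interval decomposition of M: I[1,2], I[1,4], I[5,5]^2, I[5,6], I[5,7].
HN type (ℓ=4): μ^(1)=105/2; μ^(2)=33; μ^(3)=-6; μ^(4)=-19

((0, 0, 1, 1, 0, 0, 0); (0, 0, 0, 0, 0, 0, 1); (2, 2, 0, 0, 0, 0, 0); (0, 0, 0, 0, 4, 2, 0))


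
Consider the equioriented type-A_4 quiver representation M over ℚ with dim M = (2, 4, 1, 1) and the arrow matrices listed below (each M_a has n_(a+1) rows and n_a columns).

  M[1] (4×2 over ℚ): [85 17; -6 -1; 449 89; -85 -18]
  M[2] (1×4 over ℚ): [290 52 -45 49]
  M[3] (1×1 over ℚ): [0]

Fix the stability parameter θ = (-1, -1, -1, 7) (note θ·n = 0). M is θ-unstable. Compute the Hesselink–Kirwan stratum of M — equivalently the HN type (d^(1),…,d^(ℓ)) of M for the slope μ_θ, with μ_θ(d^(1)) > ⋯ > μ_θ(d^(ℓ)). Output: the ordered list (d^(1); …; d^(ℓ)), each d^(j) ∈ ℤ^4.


Via rank(M_{q-1}∘⋯∘M_p): M ≅ I[1,2], I[1,3], I[2,2]^2, I[4,4].
μ_θ-semistable layers: μ^(1)=7; μ^(2)=-1

((0, 0, 0, 1); (2, 4, 1, 0))


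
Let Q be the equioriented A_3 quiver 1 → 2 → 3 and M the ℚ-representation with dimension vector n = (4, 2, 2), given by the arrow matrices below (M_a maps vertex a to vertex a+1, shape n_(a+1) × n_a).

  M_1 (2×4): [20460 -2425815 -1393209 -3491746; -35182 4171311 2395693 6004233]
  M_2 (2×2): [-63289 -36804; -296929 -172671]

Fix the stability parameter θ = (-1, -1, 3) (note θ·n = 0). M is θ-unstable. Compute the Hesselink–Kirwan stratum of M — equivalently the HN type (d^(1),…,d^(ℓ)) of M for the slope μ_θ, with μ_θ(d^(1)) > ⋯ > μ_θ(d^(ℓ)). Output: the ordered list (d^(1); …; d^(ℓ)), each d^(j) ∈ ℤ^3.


Interval decomposition of M: I[1,1]^2, I[1,3]^2.
HN type (ℓ=2): μ^(1)=3; μ^(2)=-1

((0, 0, 2); (4, 2, 0))


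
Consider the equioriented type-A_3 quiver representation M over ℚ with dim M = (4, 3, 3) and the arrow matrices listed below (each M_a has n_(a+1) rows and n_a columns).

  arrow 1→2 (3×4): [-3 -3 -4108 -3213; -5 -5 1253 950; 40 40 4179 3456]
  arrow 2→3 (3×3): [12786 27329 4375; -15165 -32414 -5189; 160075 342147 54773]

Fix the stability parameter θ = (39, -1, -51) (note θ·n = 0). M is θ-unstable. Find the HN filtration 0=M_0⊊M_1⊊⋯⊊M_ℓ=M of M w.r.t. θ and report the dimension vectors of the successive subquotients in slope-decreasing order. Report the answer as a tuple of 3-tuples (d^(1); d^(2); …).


Barcode: M ≅ I[1,1], I[1,3]^3. HN layers by μ_θ (2 steps, strictly decreasing):
  μ^(1)=39; μ^(2)=-13/3

((1, 0, 0); (3, 3, 3))


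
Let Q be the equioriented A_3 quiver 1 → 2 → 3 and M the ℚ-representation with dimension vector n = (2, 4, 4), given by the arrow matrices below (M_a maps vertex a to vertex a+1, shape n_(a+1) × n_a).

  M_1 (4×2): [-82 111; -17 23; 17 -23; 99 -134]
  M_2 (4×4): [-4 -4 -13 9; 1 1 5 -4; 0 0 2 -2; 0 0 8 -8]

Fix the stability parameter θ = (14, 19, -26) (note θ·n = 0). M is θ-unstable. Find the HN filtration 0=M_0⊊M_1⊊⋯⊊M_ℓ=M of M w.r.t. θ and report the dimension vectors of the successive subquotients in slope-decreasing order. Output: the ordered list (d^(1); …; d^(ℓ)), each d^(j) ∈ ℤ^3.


Via rank(M_{q-1}∘⋯∘M_p): M ≅ I[1,2], I[1,3], I[2,2], I[2,3], I[3,3]^2.
μ_θ-semistable layers: μ^(1)=19; μ^(2)=14; μ^(3)=7/3; μ^(4)=-7/2; μ^(5)=-26

((0, 2, 0); (1, 0, 0); (1, 1, 1); (0, 1, 1); (0, 0, 2))


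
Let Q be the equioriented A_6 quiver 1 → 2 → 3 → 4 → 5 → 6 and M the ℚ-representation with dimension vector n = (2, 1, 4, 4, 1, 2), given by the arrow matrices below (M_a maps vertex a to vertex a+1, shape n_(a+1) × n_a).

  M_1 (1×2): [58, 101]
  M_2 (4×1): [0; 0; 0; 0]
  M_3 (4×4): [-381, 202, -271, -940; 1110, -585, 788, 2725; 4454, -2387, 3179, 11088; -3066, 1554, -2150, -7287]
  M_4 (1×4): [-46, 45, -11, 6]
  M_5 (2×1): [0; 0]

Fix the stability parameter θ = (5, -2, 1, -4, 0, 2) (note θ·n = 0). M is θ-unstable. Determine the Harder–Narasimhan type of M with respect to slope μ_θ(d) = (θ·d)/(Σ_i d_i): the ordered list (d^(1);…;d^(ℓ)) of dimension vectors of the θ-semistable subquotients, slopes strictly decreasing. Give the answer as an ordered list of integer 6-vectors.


Via rank(M_{q-1}∘⋯∘M_p): M ≅ I[1,1], I[1,2], I[3,4]^3, I[3,5], I[6,6]^2.
μ_θ-semistable layers: μ^(1)=5; μ^(2)=2; μ^(3)=3/2; μ^(4)=0; μ^(5)=-3/2

((1, 0, 0, 0, 0, 0); (0, 0, 0, 0, 0, 2); (1, 1, 0, 0, 0, 0); (0, 0, 0, 0, 1, 0); (0, 0, 4, 4, 0, 0))


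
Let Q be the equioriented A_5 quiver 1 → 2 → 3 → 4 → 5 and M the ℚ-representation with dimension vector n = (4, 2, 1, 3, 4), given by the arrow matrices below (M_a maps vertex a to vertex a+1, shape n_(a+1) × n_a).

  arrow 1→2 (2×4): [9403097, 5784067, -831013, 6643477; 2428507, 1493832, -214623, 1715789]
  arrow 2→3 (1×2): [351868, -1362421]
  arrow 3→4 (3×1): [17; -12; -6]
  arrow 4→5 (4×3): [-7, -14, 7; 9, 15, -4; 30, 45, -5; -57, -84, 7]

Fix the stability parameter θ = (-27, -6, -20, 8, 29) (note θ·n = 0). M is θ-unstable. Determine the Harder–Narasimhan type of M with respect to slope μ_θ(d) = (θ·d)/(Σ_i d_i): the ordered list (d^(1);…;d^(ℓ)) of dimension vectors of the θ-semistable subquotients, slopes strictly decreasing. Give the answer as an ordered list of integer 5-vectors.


Via rank(M_{q-1}∘⋯∘M_p): M ≅ I[1,1]^2, I[1,2], I[1,5], I[4,4], I[4,5], I[5,5]^2.
μ_θ-semistable layers: μ^(1)=29; μ^(2)=8; μ^(3)=-6; μ^(4)=-13; μ^(5)=-27

((0, 0, 0, 0, 4); (0, 0, 0, 3, 0); (0, 1, 0, 0, 0); (0, 1, 1, 0, 0); (4, 0, 0, 0, 0))


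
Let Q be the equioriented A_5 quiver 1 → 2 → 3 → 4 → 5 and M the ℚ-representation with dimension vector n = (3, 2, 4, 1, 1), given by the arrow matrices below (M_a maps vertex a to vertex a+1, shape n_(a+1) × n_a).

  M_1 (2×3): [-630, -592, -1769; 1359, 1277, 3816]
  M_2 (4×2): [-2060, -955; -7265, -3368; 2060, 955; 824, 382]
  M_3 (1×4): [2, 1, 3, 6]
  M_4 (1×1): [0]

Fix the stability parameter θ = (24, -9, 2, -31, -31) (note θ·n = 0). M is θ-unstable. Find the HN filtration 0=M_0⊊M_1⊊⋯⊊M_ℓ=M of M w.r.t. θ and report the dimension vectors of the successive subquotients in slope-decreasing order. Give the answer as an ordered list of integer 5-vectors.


Via rank(M_{q-1}∘⋯∘M_p): M ≅ I[1,1], I[1,3], I[1,4], I[3,3]^2, I[5,5].
μ_θ-semistable layers: μ^(1)=24; μ^(2)=17/3; μ^(3)=2; μ^(4)=-7/2; μ^(5)=-31

((1, 0, 0, 0, 0); (1, 1, 1, 0, 0); (0, 0, 2, 0, 0); (1, 1, 1, 1, 0); (0, 0, 0, 0, 1))


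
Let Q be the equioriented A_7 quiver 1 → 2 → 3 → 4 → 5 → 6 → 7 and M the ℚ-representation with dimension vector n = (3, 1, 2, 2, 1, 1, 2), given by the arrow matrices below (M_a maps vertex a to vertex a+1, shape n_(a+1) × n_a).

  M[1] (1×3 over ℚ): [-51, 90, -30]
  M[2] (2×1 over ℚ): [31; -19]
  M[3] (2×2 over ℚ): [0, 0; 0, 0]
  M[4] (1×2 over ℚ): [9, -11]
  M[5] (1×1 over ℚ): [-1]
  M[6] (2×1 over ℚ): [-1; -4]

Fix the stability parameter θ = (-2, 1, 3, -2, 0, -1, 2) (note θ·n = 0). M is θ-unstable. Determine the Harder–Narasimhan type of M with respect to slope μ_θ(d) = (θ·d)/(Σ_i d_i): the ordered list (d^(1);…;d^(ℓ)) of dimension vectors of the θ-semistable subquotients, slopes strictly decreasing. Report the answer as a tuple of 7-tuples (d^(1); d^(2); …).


Barcode: M ≅ I[1,1]^2, I[1,3], I[3,3], I[4,4], I[4,7], I[7,7]. HN layers by μ_θ (5 steps, strictly decreasing):
  μ^(1)=3; μ^(2)=2; μ^(3)=1; μ^(4)=-1/2; μ^(5)=-2

((0, 0, 2, 0, 0, 0, 0); (0, 0, 0, 0, 0, 0, 2); (0, 1, 0, 0, 0, 0, 0); (0, 0, 0, 0, 1, 1, 0); (3, 0, 0, 2, 0, 0, 0))


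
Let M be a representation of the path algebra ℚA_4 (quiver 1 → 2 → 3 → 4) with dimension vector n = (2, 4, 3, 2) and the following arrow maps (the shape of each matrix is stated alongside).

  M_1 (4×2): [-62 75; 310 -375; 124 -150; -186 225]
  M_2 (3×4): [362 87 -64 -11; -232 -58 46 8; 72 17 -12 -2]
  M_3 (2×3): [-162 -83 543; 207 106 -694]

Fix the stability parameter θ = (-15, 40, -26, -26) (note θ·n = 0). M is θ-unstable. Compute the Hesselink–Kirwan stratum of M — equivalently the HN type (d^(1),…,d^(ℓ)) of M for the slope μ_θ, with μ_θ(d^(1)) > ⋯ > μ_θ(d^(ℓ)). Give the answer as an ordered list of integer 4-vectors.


Barcode: M ≅ I[1,1], I[1,4], I[2,2], I[2,3], I[2,4]. HN layers by μ_θ (4 steps, strictly decreasing):
  μ^(1)=40; μ^(2)=7; μ^(3)=-4; μ^(4)=-15

((0, 1, 0, 0); (0, 1, 1, 0); (0, 2, 2, 2); (2, 0, 0, 0))


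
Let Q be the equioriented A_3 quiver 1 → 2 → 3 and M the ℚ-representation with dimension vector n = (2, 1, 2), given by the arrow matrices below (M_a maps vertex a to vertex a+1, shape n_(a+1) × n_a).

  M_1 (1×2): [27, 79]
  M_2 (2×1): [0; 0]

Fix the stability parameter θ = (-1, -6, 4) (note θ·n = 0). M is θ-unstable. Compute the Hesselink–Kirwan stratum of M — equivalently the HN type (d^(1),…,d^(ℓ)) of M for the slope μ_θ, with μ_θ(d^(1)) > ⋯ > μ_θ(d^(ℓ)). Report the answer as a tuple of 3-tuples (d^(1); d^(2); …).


Barcode: M ≅ I[1,1], I[1,2], I[3,3]^2. HN layers by μ_θ (3 steps, strictly decreasing):
  μ^(1)=4; μ^(2)=-1; μ^(3)=-7/2

((0, 0, 2); (1, 0, 0); (1, 1, 0))


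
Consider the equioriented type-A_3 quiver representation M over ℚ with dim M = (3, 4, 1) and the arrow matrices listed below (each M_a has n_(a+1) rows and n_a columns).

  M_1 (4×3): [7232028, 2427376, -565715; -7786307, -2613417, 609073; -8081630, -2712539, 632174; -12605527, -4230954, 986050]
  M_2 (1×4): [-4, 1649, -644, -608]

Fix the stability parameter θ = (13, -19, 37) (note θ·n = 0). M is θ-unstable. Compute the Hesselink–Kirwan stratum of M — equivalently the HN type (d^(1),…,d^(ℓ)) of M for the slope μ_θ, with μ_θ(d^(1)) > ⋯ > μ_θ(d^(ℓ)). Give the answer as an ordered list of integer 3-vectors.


Interval decomposition of M: I[1,2]^2, I[1,3], I[2,2].
HN type (ℓ=3): μ^(1)=37; μ^(2)=-3; μ^(3)=-19

((0, 0, 1); (3, 3, 0); (0, 1, 0))


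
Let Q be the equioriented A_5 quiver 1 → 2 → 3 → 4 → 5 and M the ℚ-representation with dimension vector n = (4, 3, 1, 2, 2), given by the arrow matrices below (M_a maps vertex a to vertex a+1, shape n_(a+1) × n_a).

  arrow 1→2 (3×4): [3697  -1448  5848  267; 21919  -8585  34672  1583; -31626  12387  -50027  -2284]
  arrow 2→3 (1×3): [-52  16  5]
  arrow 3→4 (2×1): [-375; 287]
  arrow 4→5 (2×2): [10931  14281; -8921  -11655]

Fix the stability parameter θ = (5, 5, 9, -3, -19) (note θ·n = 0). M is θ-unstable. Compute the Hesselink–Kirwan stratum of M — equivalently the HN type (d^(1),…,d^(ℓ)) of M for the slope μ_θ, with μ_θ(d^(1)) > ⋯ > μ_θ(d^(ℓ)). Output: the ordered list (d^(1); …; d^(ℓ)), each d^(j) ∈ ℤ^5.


Interval decomposition of M: I[1,1], I[1,2]^2, I[1,5], I[4,5].
HN type (ℓ=3): μ^(1)=5; μ^(2)=-3/5; μ^(3)=-11

((3, 2, 0, 0, 0); (1, 1, 1, 1, 1); (0, 0, 0, 1, 1))


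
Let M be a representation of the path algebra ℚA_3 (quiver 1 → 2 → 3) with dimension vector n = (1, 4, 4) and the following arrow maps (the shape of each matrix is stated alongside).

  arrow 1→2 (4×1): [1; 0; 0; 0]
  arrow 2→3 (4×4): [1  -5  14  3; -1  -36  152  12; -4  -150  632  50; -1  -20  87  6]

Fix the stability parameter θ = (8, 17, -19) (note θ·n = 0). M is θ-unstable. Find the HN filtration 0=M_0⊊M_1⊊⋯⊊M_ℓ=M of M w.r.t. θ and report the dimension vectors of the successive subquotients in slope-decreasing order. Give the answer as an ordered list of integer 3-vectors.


Barcode: M ≅ I[1,3], I[2,2], I[2,3]^2, I[3,3]. HN layers by μ_θ (4 steps, strictly decreasing):
  μ^(1)=17; μ^(2)=2; μ^(3)=-1; μ^(4)=-19

((0, 1, 0); (1, 1, 1); (0, 2, 2); (0, 0, 1))


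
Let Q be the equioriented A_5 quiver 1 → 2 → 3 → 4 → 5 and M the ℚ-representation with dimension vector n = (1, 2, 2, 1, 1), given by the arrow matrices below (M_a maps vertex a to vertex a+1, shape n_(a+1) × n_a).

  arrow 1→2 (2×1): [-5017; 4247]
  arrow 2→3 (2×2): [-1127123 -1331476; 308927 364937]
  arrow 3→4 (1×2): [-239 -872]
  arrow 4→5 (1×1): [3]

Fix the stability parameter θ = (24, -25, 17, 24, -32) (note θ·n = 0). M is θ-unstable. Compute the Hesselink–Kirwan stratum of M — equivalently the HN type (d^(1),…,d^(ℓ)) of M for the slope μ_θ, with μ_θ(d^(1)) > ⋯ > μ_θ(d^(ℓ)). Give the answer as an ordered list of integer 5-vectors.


Barcode: M ≅ I[1,5], I[2,3]. HN layers by μ_θ (4 steps, strictly decreasing):
  μ^(1)=17; μ^(2)=3; μ^(3)=-1/2; μ^(4)=-25

((0, 0, 1, 0, 0); (0, 0, 1, 1, 1); (1, 1, 0, 0, 0); (0, 1, 0, 0, 0))


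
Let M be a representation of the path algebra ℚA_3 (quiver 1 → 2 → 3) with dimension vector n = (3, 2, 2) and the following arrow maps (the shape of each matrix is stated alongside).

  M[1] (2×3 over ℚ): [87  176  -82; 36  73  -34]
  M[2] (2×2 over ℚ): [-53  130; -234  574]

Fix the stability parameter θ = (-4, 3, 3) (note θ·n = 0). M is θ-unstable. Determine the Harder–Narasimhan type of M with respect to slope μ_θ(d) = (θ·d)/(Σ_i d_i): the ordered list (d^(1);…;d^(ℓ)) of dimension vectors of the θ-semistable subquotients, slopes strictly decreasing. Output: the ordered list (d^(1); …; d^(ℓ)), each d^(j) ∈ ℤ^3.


Barcode: M ≅ I[1,1], I[1,3]^2. HN layers by μ_θ (2 steps, strictly decreasing):
  μ^(1)=3; μ^(2)=-4

((0, 2, 2); (3, 0, 0))


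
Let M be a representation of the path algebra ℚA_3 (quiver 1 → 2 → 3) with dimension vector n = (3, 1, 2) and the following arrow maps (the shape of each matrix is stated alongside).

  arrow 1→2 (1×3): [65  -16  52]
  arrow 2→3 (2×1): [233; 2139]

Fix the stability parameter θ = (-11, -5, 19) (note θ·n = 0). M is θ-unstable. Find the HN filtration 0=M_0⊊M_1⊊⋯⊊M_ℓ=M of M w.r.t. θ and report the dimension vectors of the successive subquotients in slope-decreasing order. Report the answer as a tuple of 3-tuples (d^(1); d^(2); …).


Interval decomposition of M: I[1,1]^2, I[1,3], I[3,3].
HN type (ℓ=3): μ^(1)=19; μ^(2)=-5; μ^(3)=-11

((0, 0, 2); (0, 1, 0); (3, 0, 0))


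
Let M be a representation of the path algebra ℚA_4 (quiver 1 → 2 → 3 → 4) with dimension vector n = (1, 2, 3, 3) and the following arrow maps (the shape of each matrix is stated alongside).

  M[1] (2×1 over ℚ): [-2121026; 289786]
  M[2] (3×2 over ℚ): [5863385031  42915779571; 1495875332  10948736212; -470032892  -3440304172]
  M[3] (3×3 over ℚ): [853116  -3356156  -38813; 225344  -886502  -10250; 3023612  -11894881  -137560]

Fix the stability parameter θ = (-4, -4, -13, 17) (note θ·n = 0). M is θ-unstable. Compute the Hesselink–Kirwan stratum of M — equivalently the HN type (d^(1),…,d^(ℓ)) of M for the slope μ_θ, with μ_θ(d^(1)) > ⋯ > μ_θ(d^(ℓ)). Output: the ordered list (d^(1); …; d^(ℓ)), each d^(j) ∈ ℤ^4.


Via rank(M_{q-1}∘⋯∘M_p): M ≅ I[1,2], I[2,3], I[3,4]^2, I[4,4].
μ_θ-semistable layers: μ^(1)=17; μ^(2)=-4; μ^(3)=-17/2; μ^(4)=-13

((0, 0, 0, 3); (1, 1, 0, 0); (0, 1, 1, 0); (0, 0, 2, 0))


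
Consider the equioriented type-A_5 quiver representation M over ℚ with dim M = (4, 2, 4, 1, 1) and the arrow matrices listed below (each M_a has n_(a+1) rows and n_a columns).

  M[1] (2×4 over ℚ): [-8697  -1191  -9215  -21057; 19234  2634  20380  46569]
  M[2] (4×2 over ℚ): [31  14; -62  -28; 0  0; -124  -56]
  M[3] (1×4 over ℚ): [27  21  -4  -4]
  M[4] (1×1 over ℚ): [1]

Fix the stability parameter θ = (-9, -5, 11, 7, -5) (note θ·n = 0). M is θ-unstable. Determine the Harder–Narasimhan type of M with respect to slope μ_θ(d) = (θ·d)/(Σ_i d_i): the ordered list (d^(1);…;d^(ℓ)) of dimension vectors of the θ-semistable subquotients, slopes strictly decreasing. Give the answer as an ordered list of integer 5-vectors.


Via rank(M_{q-1}∘⋯∘M_p): M ≅ I[1,1]^2, I[1,2], I[1,5], I[3,3]^3.
μ_θ-semistable layers: μ^(1)=11; μ^(2)=13/3; μ^(3)=-5; μ^(4)=-9

((0, 0, 3, 0, 0); (0, 0, 1, 1, 1); (0, 2, 0, 0, 0); (4, 0, 0, 0, 0))


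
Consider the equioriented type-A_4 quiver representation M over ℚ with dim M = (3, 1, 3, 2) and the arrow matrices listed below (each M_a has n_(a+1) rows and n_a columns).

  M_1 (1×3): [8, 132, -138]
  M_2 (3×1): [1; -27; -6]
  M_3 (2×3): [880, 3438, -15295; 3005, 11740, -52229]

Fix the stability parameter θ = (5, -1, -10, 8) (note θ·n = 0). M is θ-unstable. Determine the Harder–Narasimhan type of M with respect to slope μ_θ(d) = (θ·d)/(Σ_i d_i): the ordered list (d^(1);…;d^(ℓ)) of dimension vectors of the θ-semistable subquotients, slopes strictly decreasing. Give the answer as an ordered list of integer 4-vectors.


Interval decomposition of M: I[1,1]^2, I[1,4], I[3,3], I[3,4].
HN type (ℓ=4): μ^(1)=8; μ^(2)=5; μ^(3)=-2; μ^(4)=-10

((0, 0, 0, 2); (2, 0, 0, 0); (1, 1, 1, 0); (0, 0, 2, 0))


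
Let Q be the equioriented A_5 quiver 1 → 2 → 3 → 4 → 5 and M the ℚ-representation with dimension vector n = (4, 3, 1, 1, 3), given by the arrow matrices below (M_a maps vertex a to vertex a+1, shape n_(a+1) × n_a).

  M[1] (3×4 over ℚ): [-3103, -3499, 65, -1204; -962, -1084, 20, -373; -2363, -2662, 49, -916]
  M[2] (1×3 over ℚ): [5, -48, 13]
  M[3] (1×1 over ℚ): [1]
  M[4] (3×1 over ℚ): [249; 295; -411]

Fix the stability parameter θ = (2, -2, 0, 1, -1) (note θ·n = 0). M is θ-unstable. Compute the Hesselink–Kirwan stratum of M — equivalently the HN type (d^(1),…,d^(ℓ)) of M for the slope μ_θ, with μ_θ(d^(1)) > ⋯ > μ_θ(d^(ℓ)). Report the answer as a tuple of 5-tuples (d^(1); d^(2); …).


Via rank(M_{q-1}∘⋯∘M_p): M ≅ I[1,1], I[1,2]^2, I[1,5], I[5,5]^2.
μ_θ-semistable layers: μ^(1)=2; μ^(2)=0; μ^(3)=-1

((1, 0, 0, 0, 0); (3, 3, 1, 1, 1); (0, 0, 0, 0, 2))


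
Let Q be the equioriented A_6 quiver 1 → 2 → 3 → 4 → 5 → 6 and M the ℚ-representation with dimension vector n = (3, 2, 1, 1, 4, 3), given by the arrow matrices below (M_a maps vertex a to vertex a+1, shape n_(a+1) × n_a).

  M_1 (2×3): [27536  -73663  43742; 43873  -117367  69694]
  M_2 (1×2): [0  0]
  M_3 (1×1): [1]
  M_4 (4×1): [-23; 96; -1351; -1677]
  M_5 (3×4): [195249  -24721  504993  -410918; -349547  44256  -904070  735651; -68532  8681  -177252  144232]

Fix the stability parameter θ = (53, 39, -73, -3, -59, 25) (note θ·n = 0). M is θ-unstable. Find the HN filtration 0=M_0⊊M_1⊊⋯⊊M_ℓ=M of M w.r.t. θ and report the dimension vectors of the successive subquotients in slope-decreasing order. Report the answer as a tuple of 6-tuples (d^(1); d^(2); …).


Barcode: M ≅ I[1,1], I[1,2]^2, I[3,5], I[5,6]^3. HN layers by μ_θ (6 steps, strictly decreasing):
  μ^(1)=53; μ^(2)=46; μ^(3)=25; μ^(4)=-31; μ^(5)=-59; μ^(6)=-73

((1, 0, 0, 0, 0, 0); (2, 2, 0, 0, 0, 0); (0, 0, 0, 0, 0, 3); (0, 0, 0, 1, 1, 0); (0, 0, 0, 0, 3, 0); (0, 0, 1, 0, 0, 0))


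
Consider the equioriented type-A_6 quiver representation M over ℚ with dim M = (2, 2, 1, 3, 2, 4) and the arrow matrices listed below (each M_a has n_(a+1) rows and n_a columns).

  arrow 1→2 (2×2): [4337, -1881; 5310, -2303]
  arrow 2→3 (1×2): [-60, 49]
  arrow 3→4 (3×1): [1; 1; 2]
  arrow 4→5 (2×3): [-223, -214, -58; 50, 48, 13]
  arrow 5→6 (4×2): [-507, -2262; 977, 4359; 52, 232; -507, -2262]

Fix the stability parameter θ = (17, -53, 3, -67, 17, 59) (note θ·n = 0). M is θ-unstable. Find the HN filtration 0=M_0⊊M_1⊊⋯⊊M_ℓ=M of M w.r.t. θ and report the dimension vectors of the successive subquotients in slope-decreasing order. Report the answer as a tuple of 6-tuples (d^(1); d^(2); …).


Via rank(M_{q-1}∘⋯∘M_p): M ≅ I[1,2], I[1,6], I[4,4], I[4,6], I[6,6]^2.
μ_θ-semistable layers: μ^(1)=59; μ^(2)=17; μ^(3)=-18; μ^(4)=-25; μ^(5)=-67

((0, 0, 0, 0, 0, 4); (0, 0, 0, 0, 2, 0); (1, 1, 0, 0, 0, 0); (1, 1, 1, 1, 0, 0); (0, 0, 0, 2, 0, 0))


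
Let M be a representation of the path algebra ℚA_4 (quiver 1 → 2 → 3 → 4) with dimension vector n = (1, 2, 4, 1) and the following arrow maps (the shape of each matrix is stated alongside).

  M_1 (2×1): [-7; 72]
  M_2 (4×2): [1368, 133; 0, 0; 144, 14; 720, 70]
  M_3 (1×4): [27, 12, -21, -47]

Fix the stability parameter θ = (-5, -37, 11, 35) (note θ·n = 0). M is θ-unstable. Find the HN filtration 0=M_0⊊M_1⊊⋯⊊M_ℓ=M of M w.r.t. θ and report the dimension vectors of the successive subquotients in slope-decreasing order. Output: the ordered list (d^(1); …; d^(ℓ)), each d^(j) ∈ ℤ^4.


Barcode: M ≅ I[1,2], I[2,4], I[3,3]^3. HN layers by μ_θ (4 steps, strictly decreasing):
  μ^(1)=35; μ^(2)=11; μ^(3)=-21; μ^(4)=-37

((0, 0, 0, 1); (0, 0, 4, 0); (1, 1, 0, 0); (0, 1, 0, 0))


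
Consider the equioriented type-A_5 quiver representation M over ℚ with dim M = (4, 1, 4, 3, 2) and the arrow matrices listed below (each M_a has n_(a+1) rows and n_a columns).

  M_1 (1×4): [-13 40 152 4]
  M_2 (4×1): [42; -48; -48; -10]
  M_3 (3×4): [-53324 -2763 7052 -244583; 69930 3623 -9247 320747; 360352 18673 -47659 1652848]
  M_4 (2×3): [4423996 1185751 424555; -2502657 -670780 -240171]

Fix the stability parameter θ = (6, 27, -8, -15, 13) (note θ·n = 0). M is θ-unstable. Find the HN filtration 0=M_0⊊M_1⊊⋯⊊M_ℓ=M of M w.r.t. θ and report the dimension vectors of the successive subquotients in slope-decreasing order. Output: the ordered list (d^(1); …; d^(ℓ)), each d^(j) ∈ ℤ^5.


Via rank(M_{q-1}∘⋯∘M_p): M ≅ I[1,1]^3, I[1,5], I[3,3], I[3,4], I[3,5].
μ_θ-semistable layers: μ^(1)=13; μ^(2)=6; μ^(3)=5/2; μ^(4)=-8; μ^(5)=-23/2

((0, 0, 0, 0, 2); (3, 0, 0, 0, 0); (1, 1, 1, 1, 0); (0, 0, 1, 0, 0); (0, 0, 2, 2, 0))
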